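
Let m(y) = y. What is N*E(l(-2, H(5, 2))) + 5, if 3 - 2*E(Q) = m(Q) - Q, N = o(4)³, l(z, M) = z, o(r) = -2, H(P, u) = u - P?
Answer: -7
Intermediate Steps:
N = -8 (N = (-2)³ = -8)
E(Q) = 3/2 (E(Q) = 3/2 - (Q - Q)/2 = 3/2 - ½*0 = 3/2 + 0 = 3/2)
N*E(l(-2, H(5, 2))) + 5 = -8*3/2 + 5 = -12 + 5 = -7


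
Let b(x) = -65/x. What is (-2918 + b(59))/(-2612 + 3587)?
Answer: -57409/19175 ≈ -2.9939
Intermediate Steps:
(-2918 + b(59))/(-2612 + 3587) = (-2918 - 65/59)/(-2612 + 3587) = (-2918 - 65*1/59)/975 = (-2918 - 65/59)*(1/975) = -172227/59*1/975 = -57409/19175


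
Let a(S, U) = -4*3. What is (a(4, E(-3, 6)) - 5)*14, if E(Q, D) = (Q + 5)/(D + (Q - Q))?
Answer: -238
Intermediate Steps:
E(Q, D) = (5 + Q)/D (E(Q, D) = (5 + Q)/(D + 0) = (5 + Q)/D)
a(S, U) = -12
(a(4, E(-3, 6)) - 5)*14 = (-12 - 5)*14 = -17*14 = -238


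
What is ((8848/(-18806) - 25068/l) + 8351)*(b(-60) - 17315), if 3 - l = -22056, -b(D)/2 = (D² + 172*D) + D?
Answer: -2167683402642595/69140259 ≈ -3.1352e+7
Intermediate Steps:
b(D) = -346*D - 2*D² (b(D) = -2*((D² + 172*D) + D) = -2*(D² + 173*D) = -346*D - 2*D²)
l = 22059 (l = 3 - 1*(-22056) = 3 + 22056 = 22059)
((8848/(-18806) - 25068/l) + 8351)*(b(-60) - 17315) = ((8848/(-18806) - 25068/22059) + 8351)*(-2*(-60)*(173 - 60) - 17315) = ((8848*(-1/18806) - 25068*1/22059) + 8351)*(-2*(-60)*113 - 17315) = ((-4424/9403 - 8356/7353) + 8351)*(13560 - 17315) = (-111101140/69140259 + 8351)*(-3755) = (577279201769/69140259)*(-3755) = -2167683402642595/69140259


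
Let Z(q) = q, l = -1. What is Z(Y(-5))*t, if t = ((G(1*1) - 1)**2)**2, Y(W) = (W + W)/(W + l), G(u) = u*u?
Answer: 0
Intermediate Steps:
G(u) = u**2
Y(W) = 2*W/(-1 + W) (Y(W) = (W + W)/(W - 1) = (2*W)/(-1 + W) = 2*W/(-1 + W))
t = 0 (t = (((1*1)**2 - 1)**2)**2 = ((1**2 - 1)**2)**2 = ((1 - 1)**2)**2 = (0**2)**2 = 0**2 = 0)
Z(Y(-5))*t = (2*(-5)/(-1 - 5))*0 = (2*(-5)/(-6))*0 = (2*(-5)*(-1/6))*0 = (5/3)*0 = 0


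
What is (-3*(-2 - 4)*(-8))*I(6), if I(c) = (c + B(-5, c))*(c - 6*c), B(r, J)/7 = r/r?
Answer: 56160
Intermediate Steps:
B(r, J) = 7 (B(r, J) = 7*(r/r) = 7*1 = 7)
I(c) = -5*c*(7 + c) (I(c) = (c + 7)*(c - 6*c) = (7 + c)*(-5*c) = -5*c*(7 + c))
(-3*(-2 - 4)*(-8))*I(6) = (-3*(-2 - 4)*(-8))*(-5*6*(7 + 6)) = (-3*(-6)*(-8))*(-5*6*13) = (18*(-8))*(-390) = -144*(-390) = 56160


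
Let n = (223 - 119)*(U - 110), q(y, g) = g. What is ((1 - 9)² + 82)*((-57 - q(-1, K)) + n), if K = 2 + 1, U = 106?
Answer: -69496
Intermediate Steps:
K = 3
n = -416 (n = (223 - 119)*(106 - 110) = 104*(-4) = -416)
((1 - 9)² + 82)*((-57 - q(-1, K)) + n) = ((1 - 9)² + 82)*((-57 - 1*3) - 416) = ((-8)² + 82)*((-57 - 3) - 416) = (64 + 82)*(-60 - 416) = 146*(-476) = -69496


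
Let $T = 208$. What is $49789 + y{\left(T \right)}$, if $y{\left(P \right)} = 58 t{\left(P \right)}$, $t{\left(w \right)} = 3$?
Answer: $49963$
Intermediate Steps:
$y{\left(P \right)} = 174$ ($y{\left(P \right)} = 58 \cdot 3 = 174$)
$49789 + y{\left(T \right)} = 49789 + 174 = 49963$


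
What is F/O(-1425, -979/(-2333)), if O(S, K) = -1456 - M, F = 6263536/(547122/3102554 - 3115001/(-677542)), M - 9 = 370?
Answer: -6583322841914369824/9207256498577065 ≈ -715.01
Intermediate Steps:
M = 379 (M = 9 + 370 = 379)
F = 6583322841914369824/5017578473339 (F = 6263536/(547122*(1/3102554) - 3115001*(-1/677542)) = 6263536/(273561/1551277 + 3115001/677542) = 6263536/(5017578473339/1051055321134) = 6263536*(1051055321134/5017578473339) = 6583322841914369824/5017578473339 ≈ 1.3121e+6)
O(S, K) = -1835 (O(S, K) = -1456 - 1*379 = -1456 - 379 = -1835)
F/O(-1425, -979/(-2333)) = (6583322841914369824/5017578473339)/(-1835) = (6583322841914369824/5017578473339)*(-1/1835) = -6583322841914369824/9207256498577065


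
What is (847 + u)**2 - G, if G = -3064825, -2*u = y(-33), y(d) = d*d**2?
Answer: 1428351461/4 ≈ 3.5709e+8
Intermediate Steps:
y(d) = d**3
u = 35937/2 (u = -1/2*(-33)**3 = -1/2*(-35937) = 35937/2 ≈ 17969.)
(847 + u)**2 - G = (847 + 35937/2)**2 - 1*(-3064825) = (37631/2)**2 + 3064825 = 1416092161/4 + 3064825 = 1428351461/4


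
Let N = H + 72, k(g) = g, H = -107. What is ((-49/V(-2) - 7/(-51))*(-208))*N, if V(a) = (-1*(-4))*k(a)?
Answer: 2325050/51 ≈ 45589.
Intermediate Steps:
N = -35 (N = -107 + 72 = -35)
V(a) = 4*a (V(a) = (-1*(-4))*a = 4*a)
((-49/V(-2) - 7/(-51))*(-208))*N = ((-49/(4*(-2)) - 7/(-51))*(-208))*(-35) = ((-49/(-8) - 7*(-1/51))*(-208))*(-35) = ((-49*(-1/8) + 7/51)*(-208))*(-35) = ((49/8 + 7/51)*(-208))*(-35) = ((2555/408)*(-208))*(-35) = -66430/51*(-35) = 2325050/51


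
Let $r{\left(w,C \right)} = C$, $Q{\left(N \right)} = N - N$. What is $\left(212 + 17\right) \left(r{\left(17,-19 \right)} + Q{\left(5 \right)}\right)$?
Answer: $-4351$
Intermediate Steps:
$Q{\left(N \right)} = 0$
$\left(212 + 17\right) \left(r{\left(17,-19 \right)} + Q{\left(5 \right)}\right) = \left(212 + 17\right) \left(-19 + 0\right) = 229 \left(-19\right) = -4351$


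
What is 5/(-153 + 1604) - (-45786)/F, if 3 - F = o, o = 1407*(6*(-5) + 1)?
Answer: 11106586/9868251 ≈ 1.1255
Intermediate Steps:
o = -40803 (o = 1407*(-30 + 1) = 1407*(-29) = -40803)
F = 40806 (F = 3 - 1*(-40803) = 3 + 40803 = 40806)
5/(-153 + 1604) - (-45786)/F = 5/(-153 + 1604) - (-45786)/40806 = 5/1451 - (-45786)/40806 = 5*(1/1451) - 1*(-7631/6801) = 5/1451 + 7631/6801 = 11106586/9868251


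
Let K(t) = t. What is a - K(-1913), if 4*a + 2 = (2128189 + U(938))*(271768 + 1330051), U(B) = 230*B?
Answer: 3754550014501/4 ≈ 9.3864e+11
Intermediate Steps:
a = 3754550006849/4 (a = -½ + ((2128189 + 230*938)*(271768 + 1330051))/4 = -½ + ((2128189 + 215740)*1601819)/4 = -½ + (2343929*1601819)/4 = -½ + (¼)*3754550006851 = -½ + 3754550006851/4 = 3754550006849/4 ≈ 9.3864e+11)
a - K(-1913) = 3754550006849/4 - 1*(-1913) = 3754550006849/4 + 1913 = 3754550014501/4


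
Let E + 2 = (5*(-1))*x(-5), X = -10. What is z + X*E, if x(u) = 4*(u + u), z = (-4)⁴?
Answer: -1724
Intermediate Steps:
z = 256
x(u) = 8*u (x(u) = 4*(2*u) = 8*u)
E = 198 (E = -2 + (5*(-1))*(8*(-5)) = -2 - 5*(-40) = -2 + 200 = 198)
z + X*E = 256 - 10*198 = 256 - 1980 = -1724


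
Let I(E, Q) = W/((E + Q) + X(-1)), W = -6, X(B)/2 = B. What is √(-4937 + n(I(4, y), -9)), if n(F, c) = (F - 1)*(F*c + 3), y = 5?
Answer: 2*I*√60722/7 ≈ 70.405*I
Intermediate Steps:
X(B) = 2*B
I(E, Q) = -6/(-2 + E + Q) (I(E, Q) = -6/((E + Q) + 2*(-1)) = -6/((E + Q) - 2) = -6/(-2 + E + Q))
n(F, c) = (-1 + F)*(3 + F*c)
√(-4937 + n(I(4, y), -9)) = √(-4937 + (-3 + 3*(-6/(-2 + 4 + 5)) - 9*36/(-2 + 4 + 5)² - 1*(-6/(-2 + 4 + 5))*(-9))) = √(-4937 + (-3 + 3*(-6/7) - 9*(-6/7)² - 1*(-6/7)*(-9))) = √(-4937 + (-3 - 18/7 - 9*36/49 - 54/7)) = √(-4937 + (-3 - 18/7 - 324/49 - 54/7)) = √(-4937 - 975/49) = √(-242888/49) = 2*I*√60722/7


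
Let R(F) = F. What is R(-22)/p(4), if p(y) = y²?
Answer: -11/8 ≈ -1.3750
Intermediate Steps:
R(-22)/p(4) = -22/(4²) = -22/16 = -22*1/16 = -11/8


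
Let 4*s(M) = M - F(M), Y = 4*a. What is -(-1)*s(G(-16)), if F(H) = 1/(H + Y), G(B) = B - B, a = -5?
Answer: 1/80 ≈ 0.012500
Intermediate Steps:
G(B) = 0
Y = -20 (Y = 4*(-5) = -20)
F(H) = 1/(-20 + H) (F(H) = 1/(H - 20) = 1/(-20 + H))
s(M) = -1/(4*(-20 + M)) + M/4 (s(M) = (M - 1/(-20 + M))/4 = -1/(4*(-20 + M)) + M/4)
-(-1)*s(G(-16)) = -(-1)*(-1 + 0*(-20 + 0))/(4*(-20 + 0)) = -(-1)*(¼)*(-1 + 0*(-20))/(-20) = -(-1)*(¼)*(-1/20)*(-1 + 0) = -(-1)*(¼)*(-1/20)*(-1) = -(-1)/80 = -1*(-1/80) = 1/80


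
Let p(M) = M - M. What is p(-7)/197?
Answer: 0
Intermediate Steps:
p(M) = 0
p(-7)/197 = 0/197 = (1/197)*0 = 0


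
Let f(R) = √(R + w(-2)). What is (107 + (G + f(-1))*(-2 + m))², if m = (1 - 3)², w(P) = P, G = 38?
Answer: 33477 + 732*I*√3 ≈ 33477.0 + 1267.9*I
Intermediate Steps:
f(R) = √(-2 + R) (f(R) = √(R - 2) = √(-2 + R))
m = 4 (m = (-2)² = 4)
(107 + (G + f(-1))*(-2 + m))² = (107 + (38 + √(-2 - 1))*(-2 + 4))² = (107 + (38 + √(-3))*2)² = (107 + (38 + I*√3)*2)² = (107 + (76 + 2*I*√3))² = (183 + 2*I*√3)²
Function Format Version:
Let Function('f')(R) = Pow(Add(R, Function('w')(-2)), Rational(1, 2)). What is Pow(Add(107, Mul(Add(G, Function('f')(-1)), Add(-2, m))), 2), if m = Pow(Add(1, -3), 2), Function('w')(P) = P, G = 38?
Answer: Add(33477, Mul(732, I, Pow(3, Rational(1, 2)))) ≈ Add(33477., Mul(1267.9, I))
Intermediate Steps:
Function('f')(R) = Pow(Add(-2, R), Rational(1, 2)) (Function('f')(R) = Pow(Add(R, -2), Rational(1, 2)) = Pow(Add(-2, R), Rational(1, 2)))
m = 4 (m = Pow(-2, 2) = 4)
Pow(Add(107, Mul(Add(G, Function('f')(-1)), Add(-2, m))), 2) = Pow(Add(107, Mul(Add(38, Pow(Add(-2, -1), Rational(1, 2))), Add(-2, 4))), 2) = Pow(Add(107, Mul(Add(38, Pow(-3, Rational(1, 2))), 2)), 2) = Pow(Add(107, Mul(Add(38, Mul(I, Pow(3, Rational(1, 2)))), 2)), 2) = Pow(Add(107, Add(76, Mul(2, I, Pow(3, Rational(1, 2))))), 2) = Pow(Add(183, Mul(2, I, Pow(3, Rational(1, 2)))), 2)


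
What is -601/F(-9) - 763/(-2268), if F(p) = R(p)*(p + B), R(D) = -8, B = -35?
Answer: -39089/28512 ≈ -1.3710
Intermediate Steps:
F(p) = 280 - 8*p (F(p) = -8*(p - 35) = -8*(-35 + p) = 280 - 8*p)
-601/F(-9) - 763/(-2268) = -601/(280 - 8*(-9)) - 763/(-2268) = -601/(280 + 72) - 763*(-1/2268) = -601/352 + 109/324 = -39089/28512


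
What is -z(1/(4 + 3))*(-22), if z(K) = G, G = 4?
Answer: 88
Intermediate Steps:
z(K) = 4
-z(1/(4 + 3))*(-22) = -1*4*(-22) = -4*(-22) = 88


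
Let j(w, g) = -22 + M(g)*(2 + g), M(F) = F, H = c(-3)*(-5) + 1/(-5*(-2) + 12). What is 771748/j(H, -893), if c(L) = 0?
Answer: 771748/795641 ≈ 0.96997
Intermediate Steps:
H = 1/22 (H = 0*(-5) + 1/(-5*(-2) + 12) = 0 + 1/(10 + 12) = 0 + 1/22 = 1/22 ≈ 0.045455)
j(w, g) = -22 + g*(2 + g)
771748/j(H, -893) = 771748/(-22 + (-893)² + 2*(-893)) = 771748/(-22 + 797449 - 1786) = 771748/795641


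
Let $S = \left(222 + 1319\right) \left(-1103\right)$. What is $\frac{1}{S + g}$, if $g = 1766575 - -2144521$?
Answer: $\frac{1}{2211373} \approx 4.5221 \cdot 10^{-7}$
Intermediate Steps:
$g = 3911096$ ($g = 1766575 + 2144521 = 3911096$)
$S = -1699723$ ($S = 1541 \left(-1103\right) = -1699723$)
$\frac{1}{S + g} = \frac{1}{-1699723 + 3911096} = \frac{1}{2211373}$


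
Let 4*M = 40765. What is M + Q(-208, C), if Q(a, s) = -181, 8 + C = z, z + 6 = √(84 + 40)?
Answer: 40041/4 ≈ 10010.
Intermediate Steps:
M = 40765/4 (M = (¼)*40765 = 40765/4 ≈ 10191.)
z = -6 + 2*√31 (z = -6 + √(84 + 40) = -6 + √124 = -6 + 2*√31 ≈ 5.1355)
C = -14 + 2*√31 (C = -8 + (-6 + 2*√31) = -14 + 2*√31 ≈ -2.8645)
M + Q(-208, C) = 40765/4 - 181 = 40041/4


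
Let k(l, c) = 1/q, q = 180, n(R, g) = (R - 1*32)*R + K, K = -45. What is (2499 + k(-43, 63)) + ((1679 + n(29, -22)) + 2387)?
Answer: 1157941/180 ≈ 6433.0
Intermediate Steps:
n(R, g) = -45 + R*(-32 + R) (n(R, g) = (R - 1*32)*R - 45 = (R - 32)*R - 45 = (-32 + R)*R - 45 = R*(-32 + R) - 45 = -45 + R*(-32 + R))
k(l, c) = 1/180
(2499 + k(-43, 63)) + ((1679 + n(29, -22)) + 2387) = (2499 + 1/180) + ((1679 + (-45 + 29² - 32*29)) + 2387) = 449821/180 + ((1679 + (-45 + 841 - 928)) + 2387) = 449821/180 + ((1679 - 132) + 2387) = 449821/180 + (1547 + 2387) = 449821/180 + 3934 = 1157941/180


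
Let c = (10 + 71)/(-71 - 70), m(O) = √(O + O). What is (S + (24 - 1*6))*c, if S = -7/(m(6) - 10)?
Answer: -22329/2068 - 189*√3/2068 ≈ -10.956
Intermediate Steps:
m(O) = √2*√O (m(O) = √(2*O) = √2*√O)
c = -27/47 (c = 81/(-141) = 81*(-1/141) = -27/47 ≈ -0.57447)
S = -7/(-10 + 2*√3) (S = -7/(√2*√6 - 10) = -7/(2*√3 - 10) = -7/(-10 + 2*√3) ≈ 1.0710)
(S + (24 - 1*6))*c = ((35/44 + 7*√3/44) + (24 - 1*6))*(-27/47) = ((35/44 + 7*√3/44) + (24 - 6))*(-27/47) = ((35/44 + 7*√3/44) + 18)*(-27/47) = (827/44 + 7*√3/44)*(-27/47) = -22329/2068 - 189*√3/2068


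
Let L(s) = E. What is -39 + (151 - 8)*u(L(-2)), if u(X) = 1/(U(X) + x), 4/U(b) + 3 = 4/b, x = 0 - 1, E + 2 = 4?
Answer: -338/5 ≈ -67.600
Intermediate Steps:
E = 2 (E = -2 + 4 = 2)
L(s) = 2
x = -1
U(b) = 4/(-3 + 4/b)
u(X) = 1/(-1 - 4*X/(-4 + 3*X)) (u(X) = 1/(-4*X/(-4 + 3*X) - 1) = 1/(-1 - 4*X/(-4 + 3*X)))
-39 + (151 - 8)*u(L(-2)) = -39 + (151 - 8)*((4 - 3*2)/(-4 + 7*2)) = -39 + 143*((4 - 6)/(-4 + 14)) = -39 + 143*(-2/10) = -39 + 143*((⅒)*(-2)) = -39 + 143*(-⅕) = -39 - 143/5 = -338/5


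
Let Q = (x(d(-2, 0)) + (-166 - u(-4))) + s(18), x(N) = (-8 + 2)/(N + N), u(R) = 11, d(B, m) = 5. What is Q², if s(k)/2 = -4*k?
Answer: 2585664/25 ≈ 1.0343e+5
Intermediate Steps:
x(N) = -3/N (x(N) = -6*1/(2*N) = -3/N)
s(k) = -8*k (s(k) = 2*(-4*k) = -8*k)
Q = -1608/5 (Q = (-3/5 + (-166 - 1*11)) - 8*18 = (-3*⅕ + (-166 - 11)) - 144 = (-⅗ - 177) - 144 = -888/5 - 144 = -1608/5 ≈ -321.60)
Q² = (-1608/5)² = 2585664/25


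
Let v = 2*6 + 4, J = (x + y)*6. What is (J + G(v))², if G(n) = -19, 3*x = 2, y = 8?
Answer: 1089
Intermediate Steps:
x = ⅔ (x = (⅓)*2 = ⅔ ≈ 0.66667)
J = 52 (J = (⅔ + 8)*6 = (26/3)*6 = 52)
v = 16 (v = 12 + 4 = 16)
(J + G(v))² = (52 - 19)² = 33² = 1089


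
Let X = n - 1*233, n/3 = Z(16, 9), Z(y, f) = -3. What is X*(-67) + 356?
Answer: 16570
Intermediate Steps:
n = -9 (n = 3*(-3) = -9)
X = -242 (X = -9 - 1*233 = -9 - 233 = -242)
X*(-67) + 356 = -242*(-67) + 356 = 16214 + 356 = 16570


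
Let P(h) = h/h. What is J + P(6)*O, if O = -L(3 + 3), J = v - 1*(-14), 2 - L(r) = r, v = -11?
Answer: 7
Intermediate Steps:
L(r) = 2 - r
J = 3 (J = -11 - 1*(-14) = -11 + 14 = 3)
P(h) = 1
O = 4 (O = -(2 - (3 + 3)) = -(2 - 1*6) = -(2 - 6) = -1*(-4) = 4)
J + P(6)*O = 3 + 1*4 = 3 + 4 = 7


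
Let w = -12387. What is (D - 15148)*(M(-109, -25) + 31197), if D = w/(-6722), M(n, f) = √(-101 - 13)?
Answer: -3176243595393/6722 - 101812469*I*√114/6722 ≈ -4.7251e+8 - 1.6172e+5*I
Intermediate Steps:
M(n, f) = I*√114 (M(n, f) = √(-114) = I*√114)
D = 12387/6722 (D = -12387/(-6722) = -12387*(-1/6722) = 12387/6722 ≈ 1.8428)
(D - 15148)*(M(-109, -25) + 31197) = (12387/6722 - 15148)*(I*√114 + 31197) = -101812469*(31197 + I*√114)/6722 = -3176243595393/6722 - 101812469*I*√114/6722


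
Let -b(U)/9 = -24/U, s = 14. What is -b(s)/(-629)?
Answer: 108/4403 ≈ 0.024529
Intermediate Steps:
b(U) = 216/U (b(U) = -(-216)/U = 216/U)
-b(s)/(-629) = -216/14/(-629) = -216*(1/14)*(-1)/629 = -108*(-1)/(7*629) = -1*(-108/4403) = 108/4403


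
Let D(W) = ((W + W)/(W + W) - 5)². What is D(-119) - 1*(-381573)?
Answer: 381589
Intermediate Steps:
D(W) = 16 (D(W) = ((2*W)/((2*W)) - 5)² = ((2*W)*(1/(2*W)) - 5)² = (1 - 5)² = (-4)² = 16)
D(-119) - 1*(-381573) = 16 - 1*(-381573) = 16 + 381573 = 381589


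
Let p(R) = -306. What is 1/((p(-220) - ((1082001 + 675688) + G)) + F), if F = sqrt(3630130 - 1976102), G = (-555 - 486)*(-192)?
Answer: -1957867/3833241535661 - 2*sqrt(413507)/3833241535661 ≈ -5.1110e-7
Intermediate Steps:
G = 199872 (G = -1041*(-192) = 199872)
F = 2*sqrt(413507) (F = sqrt(1654028) = 2*sqrt(413507) ≈ 1286.1)
1/((p(-220) - ((1082001 + 675688) + G)) + F) = 1/((-306 - ((1082001 + 675688) + 199872)) + 2*sqrt(413507)) = 1/((-306 - (1757689 + 199872)) + 2*sqrt(413507)) = 1/((-306 - 1*1957561) + 2*sqrt(413507)) = 1/((-306 - 1957561) + 2*sqrt(413507)) = 1/(-1957867 + 2*sqrt(413507))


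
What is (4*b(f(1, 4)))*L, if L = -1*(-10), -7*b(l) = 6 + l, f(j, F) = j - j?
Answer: -240/7 ≈ -34.286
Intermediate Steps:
f(j, F) = 0
b(l) = -6/7 - l/7 (b(l) = -(6 + l)/7 = -6/7 - l/7)
L = 10
(4*b(f(1, 4)))*L = (4*(-6/7 - ⅐*0))*10 = (4*(-6/7 + 0))*10 = (4*(-6/7))*10 = -24/7*10 = -240/7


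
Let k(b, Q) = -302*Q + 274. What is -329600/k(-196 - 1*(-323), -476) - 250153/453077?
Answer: -4029624243/1418584087 ≈ -2.8406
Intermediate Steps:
k(b, Q) = 274 - 302*Q
-329600/k(-196 - 1*(-323), -476) - 250153/453077 = -329600/(274 - 302*(-476)) - 250153/453077 = -329600/(274 + 143752) - 250153*1/453077 = -329600/144026 - 250153/453077 = -329600*1/144026 - 250153/453077 = -164800/72013 - 250153/453077 = -4029624243/1418584087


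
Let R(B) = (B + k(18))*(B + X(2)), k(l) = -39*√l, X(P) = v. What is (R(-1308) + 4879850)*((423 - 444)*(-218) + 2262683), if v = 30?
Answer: 14853901492714 + 339014468286*√2 ≈ 1.5333e+13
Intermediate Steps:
X(P) = 30
R(B) = (30 + B)*(B - 117*√2) (R(B) = (B - 117*√2)*(B + 30) = (B - 117*√2)*(30 + B) = (30 + B)*(B - 117*√2))
(R(-1308) + 4879850)*((423 - 444)*(-218) + 2262683) = (((-1308)² - 3510*√2 + 30*(-1308) - 117*(-1308)*√2) + 4879850)*((423 - 444)*(-218) + 2262683) = ((1710864 - 3510*√2 - 39240 + 153036*√2) + 4879850)*(-21*(-218) + 2262683) = ((1671624 + 149526*√2) + 4879850)*(4578 + 2262683) = (6551474 + 149526*√2)*2267261 = 14853901492714 + 339014468286*√2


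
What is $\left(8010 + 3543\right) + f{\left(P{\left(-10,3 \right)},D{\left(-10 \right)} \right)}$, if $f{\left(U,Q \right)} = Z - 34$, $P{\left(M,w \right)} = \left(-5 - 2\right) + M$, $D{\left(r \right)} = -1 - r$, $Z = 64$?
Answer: $11583$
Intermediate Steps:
$P{\left(M,w \right)} = -7 + M$
$f{\left(U,Q \right)} = 30$ ($f{\left(U,Q \right)} = 64 - 34 = 30$)
$\left(8010 + 3543\right) + f{\left(P{\left(-10,3 \right)},D{\left(-10 \right)} \right)} = \left(8010 + 3543\right) + 30 = 11553 + 30 = 11583$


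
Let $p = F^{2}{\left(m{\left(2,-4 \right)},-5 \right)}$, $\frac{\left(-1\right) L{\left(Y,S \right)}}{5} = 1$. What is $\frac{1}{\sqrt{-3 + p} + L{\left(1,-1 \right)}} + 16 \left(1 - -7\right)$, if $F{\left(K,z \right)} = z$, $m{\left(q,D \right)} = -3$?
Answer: $\frac{379}{3} - \frac{\sqrt{22}}{3} \approx 124.77$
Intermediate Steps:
$L{\left(Y,S \right)} = -5$ ($L{\left(Y,S \right)} = \left(-5\right) 1 = -5$)
$p = 25$ ($p = \left(-5\right)^{2} = 25$)
$\frac{1}{\sqrt{-3 + p} + L{\left(1,-1 \right)}} + 16 \left(1 - -7\right) = \frac{1}{\sqrt{-3 + 25} - 5} + 16 \left(1 - -7\right) = \frac{1}{\sqrt{22} - 5} + 16 \left(1 + 7\right) = \frac{1}{-5 + \sqrt{22}} + 16 \cdot 8 = \frac{1}{-5 + \sqrt{22}} + 128 = 128 + \frac{1}{-5 + \sqrt{22}}$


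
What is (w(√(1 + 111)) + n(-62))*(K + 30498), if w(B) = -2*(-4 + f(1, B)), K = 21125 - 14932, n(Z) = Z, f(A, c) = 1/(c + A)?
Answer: -219852472/111 - 293528*√7/111 ≈ -1.9877e+6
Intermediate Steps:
f(A, c) = 1/(A + c)
K = 6193
w(B) = 8 - 2/(1 + B) (w(B) = -2*(-4 + 1/(1 + B)) = 8 - 2/(1 + B))
(w(√(1 + 111)) + n(-62))*(K + 30498) = (2*(3 + 4*√(1 + 111))/(1 + √(1 + 111)) - 62)*(6193 + 30498) = (2*(3 + 4*√112)/(1 + √112) - 62)*36691 = (2*(3 + 4*(4*√7))/(1 + 4*√7) - 62)*36691 = (2*(3 + 16*√7)/(1 + 4*√7) - 62)*36691 = (-62 + 2*(3 + 16*√7)/(1 + 4*√7))*36691 = -2274842 + 73382*(3 + 16*√7)/(1 + 4*√7)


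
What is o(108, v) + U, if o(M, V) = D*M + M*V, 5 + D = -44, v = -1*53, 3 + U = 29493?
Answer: 18474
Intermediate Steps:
U = 29490 (U = -3 + 29493 = 29490)
v = -53
D = -49 (D = -5 - 44 = -49)
o(M, V) = -49*M + M*V
o(108, v) + U = 108*(-49 - 53) + 29490 = 108*(-102) + 29490 = -11016 + 29490 = 18474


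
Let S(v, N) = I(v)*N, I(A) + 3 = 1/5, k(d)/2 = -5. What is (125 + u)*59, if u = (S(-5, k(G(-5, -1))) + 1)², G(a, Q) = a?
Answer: 56994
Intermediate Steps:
k(d) = -10 (k(d) = 2*(-5) = -10)
I(A) = -14/5 (I(A) = -3 + 1/5 = -3 + ⅕ = -14/5)
S(v, N) = -14*N/5
u = 841 (u = (-14/5*(-10) + 1)² = (28 + 1)² = 29² = 841)
(125 + u)*59 = (125 + 841)*59 = 966*59 = 56994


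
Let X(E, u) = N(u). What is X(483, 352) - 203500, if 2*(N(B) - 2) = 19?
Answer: -406977/2 ≈ -2.0349e+5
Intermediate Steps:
N(B) = 23/2 (N(B) = 2 + (½)*19 = 2 + 19/2 = 23/2)
X(E, u) = 23/2
X(483, 352) - 203500 = 23/2 - 203500 = -406977/2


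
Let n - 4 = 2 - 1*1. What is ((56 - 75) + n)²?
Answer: 196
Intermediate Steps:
n = 5 (n = 4 + (2 - 1*1) = 4 + (2 - 1) = 4 + 1 = 5)
((56 - 75) + n)² = ((56 - 75) + 5)² = (-19 + 5)² = (-14)² = 196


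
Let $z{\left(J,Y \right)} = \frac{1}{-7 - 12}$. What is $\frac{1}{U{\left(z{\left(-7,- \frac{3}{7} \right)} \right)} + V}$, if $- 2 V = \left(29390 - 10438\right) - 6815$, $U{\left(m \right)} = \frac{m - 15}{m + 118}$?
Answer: $- \frac{4482}{27199589} \approx -0.00016478$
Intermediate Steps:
$z{\left(J,Y \right)} = - \frac{1}{19}$ ($z{\left(J,Y \right)} = \frac{1}{-19} = - \frac{1}{19}$)
$U{\left(m \right)} = \frac{-15 + m}{118 + m}$
$V = - \frac{12137}{2}$ ($V = - \frac{\left(29390 - 10438\right) - 6815}{2} = - \frac{18952 - 6815}{2} = \left(- \frac{1}{2}\right) 12137 = - \frac{12137}{2} \approx -6068.5$)
$\frac{1}{U{\left(z{\left(-7,- \frac{3}{7} \right)} \right)} + V} = \frac{1}{\frac{-15 - \frac{1}{19}}{118 - \frac{1}{19}} - \frac{12137}{2}} = \frac{1}{\frac{1}{\frac{2241}{19}} \left(- \frac{286}{19}\right) - \frac{12137}{2}} = \frac{1}{\frac{19}{2241} \left(- \frac{286}{19}\right) - \frac{12137}{2}} = \frac{1}{- \frac{286}{2241} - \frac{12137}{2}} = \frac{1}{- \frac{27199589}{4482}} = - \frac{4482}{27199589}$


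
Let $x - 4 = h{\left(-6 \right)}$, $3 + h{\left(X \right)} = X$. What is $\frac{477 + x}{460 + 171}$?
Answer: $\frac{472}{631} \approx 0.74802$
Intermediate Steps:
$h{\left(X \right)} = -3 + X$
$x = -5$ ($x = 4 - 9 = -5$)
$\frac{477 + x}{460 + 171} = \frac{477 - 5}{460 + 171} = \frac{472}{631}$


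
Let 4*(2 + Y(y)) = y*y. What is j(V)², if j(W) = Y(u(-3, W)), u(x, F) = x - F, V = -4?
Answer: 49/16 ≈ 3.0625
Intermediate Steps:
Y(y) = -2 + y²/4 (Y(y) = -2 + (y*y)/4 = -2 + y²/4)
j(W) = -2 + (-3 - W)²/4
j(V)² = (-2 + (3 - 4)²/4)² = (-2 + (¼)*(-1)²)² = (-2 + (¼)*1)² = (-2 + ¼)² = (-7/4)² = 49/16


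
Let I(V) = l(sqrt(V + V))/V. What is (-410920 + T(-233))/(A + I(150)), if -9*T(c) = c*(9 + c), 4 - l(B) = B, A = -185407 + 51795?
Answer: 85416130372400/27386835470817 - 42619000*sqrt(3)/27386835470817 ≈ 3.1189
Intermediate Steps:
A = -133612
l(B) = 4 - B
I(V) = (4 - sqrt(2)*sqrt(V))/V (I(V) = (4 - sqrt(V + V))/V = (4 - sqrt(2*V))/V = (4 - sqrt(2)*sqrt(V))/V)
T(c) = -c*(9 + c)/9
(-410920 + T(-233))/(A + I(150)) = (-410920 - 1/9*(-233)*(9 - 233))/(-133612 + (4 - sqrt(2)*sqrt(150))/150) = (-410920 - 1/9*(-233)*(-224))/(-133612 + (4 - sqrt(2)*5*sqrt(6))/150) = (-410920 - 52192/9)/(-133612 + (4 - 10*sqrt(3))/150) = -3750472/(9*(-133612 + (2/75 - sqrt(3)/15))) = -3750472/(9*(-10020898/75 - sqrt(3)/15))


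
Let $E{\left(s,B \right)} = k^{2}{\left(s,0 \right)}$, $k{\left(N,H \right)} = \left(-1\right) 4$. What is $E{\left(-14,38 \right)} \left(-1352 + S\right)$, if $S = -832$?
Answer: $-34944$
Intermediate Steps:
$k{\left(N,H \right)} = -4$
$E{\left(s,B \right)} = 16$ ($E{\left(s,B \right)} = \left(-4\right)^{2} = 16$)
$E{\left(-14,38 \right)} \left(-1352 + S\right) = 16 \left(-1352 - 832\right) = 16 \left(-2184\right) = -34944$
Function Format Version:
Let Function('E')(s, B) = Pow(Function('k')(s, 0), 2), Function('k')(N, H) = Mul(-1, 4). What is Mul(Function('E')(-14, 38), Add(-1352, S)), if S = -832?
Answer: -34944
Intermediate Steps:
Function('k')(N, H) = -4
Function('E')(s, B) = 16 (Function('E')(s, B) = Pow(-4, 2) = 16)
Mul(Function('E')(-14, 38), Add(-1352, S)) = Mul(16, Add(-1352, -832)) = Mul(16, -2184) = -34944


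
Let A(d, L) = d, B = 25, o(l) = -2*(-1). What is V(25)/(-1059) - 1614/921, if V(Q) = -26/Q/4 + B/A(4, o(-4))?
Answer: -57158093/32511300 ≈ -1.7581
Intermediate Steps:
o(l) = 2
V(Q) = 25/4 - 13/(2*Q) (V(Q) = -26/Q/4 + 25/4 = -26/Q*(¼) + 25*(¼) = -13/(2*Q) + 25/4 = 25/4 - 13/(2*Q))
V(25)/(-1059) - 1614/921 = ((¼)*(-26 + 25*25)/25)/(-1059) - 1614/921 = ((¼)*(1/25)*(-26 + 625))*(-1/1059) - 1614*1/921 = ((¼)*(1/25)*599)*(-1/1059) - 538/307 = (599/100)*(-1/1059) - 538/307 = -599/105900 - 538/307 = -57158093/32511300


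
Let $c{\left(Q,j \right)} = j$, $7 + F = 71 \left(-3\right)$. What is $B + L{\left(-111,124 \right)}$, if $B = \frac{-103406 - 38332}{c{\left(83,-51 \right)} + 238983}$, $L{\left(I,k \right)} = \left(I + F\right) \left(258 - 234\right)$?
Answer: $- \frac{316369591}{39822} \approx -7944.6$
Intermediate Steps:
$F = -220$ ($F = -7 + 71 \left(-3\right) = -7 - 213 = -220$)
$L{\left(I,k \right)} = -5280 + 24 I$ ($L{\left(I,k \right)} = \left(I - 220\right) \left(258 - 234\right) = \left(-220 + I\right) 24 = -5280 + 24 I$)
$B = - \frac{23623}{39822}$ ($B = \frac{-103406 - 38332}{-51 + 238983} = - \frac{141738}{238932} = \left(-141738\right) \frac{1}{238932} = - \frac{23623}{39822} \approx -0.59321$)
$B + L{\left(-111,124 \right)} = - \frac{23623}{39822} + \left(-5280 + 24 \left(-111\right)\right) = - \frac{23623}{39822} - 7944 = - \frac{316369591}{39822}$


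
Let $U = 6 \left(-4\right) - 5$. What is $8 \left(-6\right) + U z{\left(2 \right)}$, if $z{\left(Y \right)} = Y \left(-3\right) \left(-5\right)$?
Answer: $-918$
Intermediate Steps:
$z{\left(Y \right)} = 15 Y$ ($z{\left(Y \right)} = - 3 Y \left(-5\right) = 15 Y$)
$U = -29$ ($U = -24 - 5 = -29$)
$8 \left(-6\right) + U z{\left(2 \right)} = 8 \left(-6\right) - 29 \cdot 15 \cdot 2 = -48 - 870 = -918$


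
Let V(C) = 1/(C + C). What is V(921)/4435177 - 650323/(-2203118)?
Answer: 1328219050955525/4499646018808503 ≈ 0.29518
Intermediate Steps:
V(C) = 1/(2*C)
V(921)/4435177 - 650323/(-2203118) = ((½)/921)/4435177 - 650323/(-2203118) = ((½)*(1/921))*(1/4435177) - 650323*(-1/2203118) = (1/1842)*(1/4435177) + 650323/2203118 = 1/8169596034 + 650323/2203118 = 1328219050955525/4499646018808503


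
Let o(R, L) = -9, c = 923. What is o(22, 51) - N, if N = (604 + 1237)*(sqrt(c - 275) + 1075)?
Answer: -1979084 - 33138*sqrt(2) ≈ -2.0259e+6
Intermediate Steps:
N = 1979075 + 33138*sqrt(2) (N = (604 + 1237)*(sqrt(923 - 275) + 1075) = 1841*(sqrt(648) + 1075) = 1841*(18*sqrt(2) + 1075) = 1841*(1075 + 18*sqrt(2)) = 1979075 + 33138*sqrt(2) ≈ 2.0259e+6)
o(22, 51) - N = -9 - (1979075 + 33138*sqrt(2)) = -9 + (-1979075 - 33138*sqrt(2)) = -1979084 - 33138*sqrt(2)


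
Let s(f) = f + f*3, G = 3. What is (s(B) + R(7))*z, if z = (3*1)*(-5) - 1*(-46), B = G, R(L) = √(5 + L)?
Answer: 372 + 62*√3 ≈ 479.39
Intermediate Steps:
B = 3
s(f) = 4*f (s(f) = f + 3*f = 4*f)
z = 31 (z = 3*(-5) + 46 = -15 + 46 = 31)
(s(B) + R(7))*z = (4*3 + √(5 + 7))*31 = (12 + √12)*31 = (12 + 2*√3)*31 = 372 + 62*√3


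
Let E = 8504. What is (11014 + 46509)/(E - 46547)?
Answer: -57523/38043 ≈ -1.5121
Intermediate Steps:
(11014 + 46509)/(E - 46547) = (11014 + 46509)/(8504 - 46547) = 57523/(-38043) = 57523*(-1/38043) = -57523/38043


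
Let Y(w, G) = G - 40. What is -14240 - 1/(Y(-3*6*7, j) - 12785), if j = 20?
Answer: -182343199/12805 ≈ -14240.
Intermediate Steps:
Y(w, G) = -40 + G
-14240 - 1/(Y(-3*6*7, j) - 12785) = -14240 - 1/((-40 + 20) - 12785) = -14240 - 1/(-20 - 12785) = -14240 - 1/(-12805) = -14240 - 1*(-1/12805) = -14240 + 1/12805 = -182343199/12805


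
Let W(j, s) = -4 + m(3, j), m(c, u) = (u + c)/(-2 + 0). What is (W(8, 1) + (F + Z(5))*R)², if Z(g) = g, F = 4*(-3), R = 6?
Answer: 10609/4 ≈ 2652.3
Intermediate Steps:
F = -12
m(c, u) = -c/2 - u/2 (m(c, u) = (c + u)/(-2) = (c + u)*(-½) = -c/2 - u/2)
W(j, s) = -11/2 - j/2 (W(j, s) = -4 + (-½*3 - j/2) = -4 + (-3/2 - j/2) = -11/2 - j/2)
(W(8, 1) + (F + Z(5))*R)² = ((-11/2 - ½*8) + (-12 + 5)*6)² = ((-11/2 - 4) - 7*6)² = (-19/2 - 42)² = (-103/2)² = 10609/4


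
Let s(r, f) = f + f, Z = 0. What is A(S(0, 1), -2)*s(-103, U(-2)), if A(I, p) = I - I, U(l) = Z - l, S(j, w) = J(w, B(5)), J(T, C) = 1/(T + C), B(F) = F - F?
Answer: 0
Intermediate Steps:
B(F) = 0
J(T, C) = 1/(C + T)
S(j, w) = 1/w (S(j, w) = 1/(0 + w) = 1/w)
U(l) = -l (U(l) = 0 - l = -l)
A(I, p) = 0
s(r, f) = 2*f
A(S(0, 1), -2)*s(-103, U(-2)) = 0*(2*(-1*(-2))) = 0*(2*2) = 0*4 = 0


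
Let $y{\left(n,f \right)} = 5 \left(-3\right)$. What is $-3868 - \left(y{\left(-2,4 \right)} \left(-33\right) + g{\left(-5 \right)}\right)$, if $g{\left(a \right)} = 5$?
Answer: $-4368$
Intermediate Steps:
$y{\left(n,f \right)} = -15$
$-3868 - \left(y{\left(-2,4 \right)} \left(-33\right) + g{\left(-5 \right)}\right) = -3868 - \left(\left(-15\right) \left(-33\right) + 5\right) = -3868 - \left(495 + 5\right) = -3868 - 500 = -4368$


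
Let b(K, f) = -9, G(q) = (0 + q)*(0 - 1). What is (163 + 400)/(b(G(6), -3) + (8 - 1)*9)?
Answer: 563/54 ≈ 10.426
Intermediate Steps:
G(q) = -q (G(q) = q*(-1) = -q)
(163 + 400)/(b(G(6), -3) + (8 - 1)*9) = (163 + 400)/(-9 + (8 - 1)*9) = 563/(-9 + 7*9) = 563/(-9 + 63) = 563/54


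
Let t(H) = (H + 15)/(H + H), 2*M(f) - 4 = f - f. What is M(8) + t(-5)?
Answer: 1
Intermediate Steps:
M(f) = 2 (M(f) = 2 + (f - f)/2 = 2 + (1/2)*0 = 2 + 0 = 2)
t(H) = (15 + H)/(2*H) (t(H) = (15 + H)/((2*H)) = (15 + H)*(1/(2*H)) = (15 + H)/(2*H))
M(8) + t(-5) = 2 + (1/2)*(15 - 5)/(-5) = 2 + (1/2)*(-1/5)*10 = 2 - 1 = 1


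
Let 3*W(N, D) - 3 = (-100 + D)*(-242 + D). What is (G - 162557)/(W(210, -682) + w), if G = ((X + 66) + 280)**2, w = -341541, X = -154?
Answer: 125693/100684 ≈ 1.2484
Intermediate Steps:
W(N, D) = 1 + (-242 + D)*(-100 + D)/3 (W(N, D) = 1 + ((-100 + D)*(-242 + D))/3 = 1 + ((-242 + D)*(-100 + D))/3 = 1 + (-242 + D)*(-100 + D)/3)
G = 36864 (G = ((-154 + 66) + 280)**2 = (-88 + 280)**2 = 192**2 = 36864)
(G - 162557)/(W(210, -682) + w) = (36864 - 162557)/((24203/3 - 114*(-682) + (1/3)*(-682)**2) - 341541) = -125693/((24203/3 + 77748 + (1/3)*465124) - 341541) = -125693/((24203/3 + 77748 + 465124/3) - 341541) = -125693/(240857 - 341541) = -125693/(-100684) = -125693*(-1/100684) = 125693/100684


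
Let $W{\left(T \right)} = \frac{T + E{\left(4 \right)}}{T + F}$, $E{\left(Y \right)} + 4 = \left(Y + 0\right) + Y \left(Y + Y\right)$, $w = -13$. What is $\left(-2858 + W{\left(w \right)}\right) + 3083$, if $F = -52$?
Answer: $\frac{14606}{65} \approx 224.71$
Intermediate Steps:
$E{\left(Y \right)} = -4 + Y + 2 Y^{2}$ ($E{\left(Y \right)} = -4 + \left(\left(Y + 0\right) + Y \left(Y + Y\right)\right) = -4 + \left(Y + Y 2 Y\right) = -4 + \left(Y + 2 Y^{2}\right) = -4 + Y + 2 Y^{2}$)
$W{\left(T \right)} = \frac{32 + T}{-52 + T}$ ($W{\left(T \right)} = \frac{T + \left(-4 + 4 + 2 \cdot 4^{2}\right)}{T - 52} = \frac{T + \left(-4 + 4 + 2 \cdot 16\right)}{-52 + T} = \frac{T + \left(-4 + 4 + 32\right)}{-52 + T} = \frac{T + 32}{-52 + T} = \frac{32 + T}{-52 + T}$)
$\left(-2858 + W{\left(w \right)}\right) + 3083 = \left(-2858 + \frac{32 - 13}{-52 - 13}\right) + 3083 = \left(-2858 + \frac{1}{-65} \cdot 19\right) + 3083 = \left(-2858 - \frac{19}{65}\right) + 3083 = - \frac{185789}{65} + 3083 = \frac{14606}{65}$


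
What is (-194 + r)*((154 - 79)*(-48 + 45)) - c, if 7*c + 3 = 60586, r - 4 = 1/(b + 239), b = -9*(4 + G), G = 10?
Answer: 26967796/791 ≈ 34093.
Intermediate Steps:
b = -126 (b = -9*(4 + 10) = -9*14 = -126)
r = 453/113 (r = 4 + 1/(-126 + 239) = 4 + 1/113 = 453/113 ≈ 4.0089)
c = 60583/7 (c = -3/7 + (⅐)*60586 = -3/7 + 60586/7 = 60583/7 ≈ 8654.7)
(-194 + r)*((154 - 79)*(-48 + 45)) - c = (-194 + 453/113)*((154 - 79)*(-48 + 45)) - 1*60583/7 = -1610175*(-3)/113 - 60583/7 = -21469/113*(-225) - 60583/7 = 4830525/113 - 60583/7 = 26967796/791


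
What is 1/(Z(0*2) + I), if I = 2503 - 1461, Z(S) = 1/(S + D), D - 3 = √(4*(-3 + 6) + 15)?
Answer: 18753/19537499 - 3*√3/19537499 ≈ 0.00095958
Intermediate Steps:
D = 3 + 3*√3 (D = 3 + √(4*(-3 + 6) + 15) = 3 + √(4*3 + 15) = 3 + √(12 + 15) = 3 + √27 = 3 + 3*√3 ≈ 8.1962)
Z(S) = 1/(3 + S + 3*√3) (Z(S) = 1/(S + (3 + 3*√3)) = 1/(3 + S + 3*√3))
I = 1042
1/(Z(0*2) + I) = 1/(1/(3 + 0*2 + 3*√3) + 1042) = 1/(1/(3 + 0 + 3*√3) + 1042) = 1/(1/(3 + 3*√3) + 1042) = 1/(1042 + 1/(3 + 3*√3))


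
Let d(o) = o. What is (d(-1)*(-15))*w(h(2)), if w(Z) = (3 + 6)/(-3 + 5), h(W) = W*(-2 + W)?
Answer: 135/2 ≈ 67.500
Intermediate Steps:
w(Z) = 9/2
(d(-1)*(-15))*w(h(2)) = -1*(-15)*(9/2) = 15*(9/2) = 135/2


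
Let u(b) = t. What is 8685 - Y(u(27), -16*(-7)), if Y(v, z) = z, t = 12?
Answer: 8573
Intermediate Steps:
u(b) = 12
8685 - Y(u(27), -16*(-7)) = 8685 - (-16)*(-7) = 8685 - 1*112 = 8685 - 112 = 8573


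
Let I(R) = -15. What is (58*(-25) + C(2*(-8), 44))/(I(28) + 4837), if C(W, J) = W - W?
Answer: -725/2411 ≈ -0.30070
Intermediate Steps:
C(W, J) = 0
(58*(-25) + C(2*(-8), 44))/(I(28) + 4837) = (58*(-25) + 0)/(-15 + 4837) = (-1450 + 0)/4822 = -1450*1/4822 = -725/2411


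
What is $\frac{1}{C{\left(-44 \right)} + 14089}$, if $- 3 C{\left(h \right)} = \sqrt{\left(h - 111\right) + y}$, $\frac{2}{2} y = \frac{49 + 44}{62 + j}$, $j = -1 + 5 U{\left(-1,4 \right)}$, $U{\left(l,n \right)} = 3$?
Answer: $\frac{9636876}{135773957651} + \frac{6 i \sqrt{222053}}{135773957651} \approx 7.0977 \cdot 10^{-5} + 2.0824 \cdot 10^{-8} i$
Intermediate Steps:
$j = 14$ ($j = -1 + 5 \cdot 3 = -1 + 15 = 14$)
$y = \frac{93}{76}$ ($y = \frac{49 + 44}{62 + 14} = \frac{93}{76} \approx 1.2237$)
$C{\left(h \right)} = - \frac{\sqrt{- \frac{8343}{76} + h}}{3}$ ($C{\left(h \right)} = - \frac{\sqrt{\left(h - 111\right) + \frac{93}{76}}}{3} = - \frac{\sqrt{\left(-111 + h\right) + \frac{93}{76}}}{3} = - \frac{\sqrt{- \frac{8343}{76} + h}}{3}$)
$\frac{1}{C{\left(-44 \right)} + 14089} = \frac{1}{- \frac{\sqrt{-158517 + 1444 \left(-44\right)}}{114} + 14089} = \frac{1}{- \frac{\sqrt{-158517 - 63536}}{114} + 14089} = \frac{1}{- \frac{\sqrt{-222053}}{114} + 14089} = \frac{1}{- \frac{i \sqrt{222053}}{114} + 14089} = \frac{1}{14089 - \frac{i \sqrt{222053}}{114}}$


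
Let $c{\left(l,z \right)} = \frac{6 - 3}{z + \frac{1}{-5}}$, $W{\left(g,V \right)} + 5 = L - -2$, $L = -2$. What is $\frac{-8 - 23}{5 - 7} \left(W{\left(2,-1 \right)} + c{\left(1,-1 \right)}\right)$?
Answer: $- \frac{465}{4} \approx -116.25$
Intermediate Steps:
$W{\left(g,V \right)} = -5$ ($W{\left(g,V \right)} = -5 - 0 = -5 + \left(-2 + 2\right) = -5 + 0 = -5$)
$c{\left(l,z \right)} = \frac{3}{- \frac{1}{5} + z}$ ($c{\left(l,z \right)} = \frac{3}{z - \frac{1}{5}} = \frac{3}{- \frac{1}{5} + z}$)
$\frac{-8 - 23}{5 - 7} \left(W{\left(2,-1 \right)} + c{\left(1,-1 \right)}\right) = \frac{-8 - 23}{5 - 7} \left(-5 + \frac{15}{-1 + 5 \left(-1\right)}\right) = - \frac{31}{-2} \left(-5 + \frac{15}{-1 - 5}\right) = \left(-31\right) \left(- \frac{1}{2}\right) \left(-5 + \frac{15}{-6}\right) = \frac{31 \left(-5 + 15 \left(- \frac{1}{6}\right)\right)}{2} = \frac{31 \left(-5 - \frac{5}{2}\right)}{2} = \frac{31}{2} \left(- \frac{15}{2}\right) = - \frac{465}{4}$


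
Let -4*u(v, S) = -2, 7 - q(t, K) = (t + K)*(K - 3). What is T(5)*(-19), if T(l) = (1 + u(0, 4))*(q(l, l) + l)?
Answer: 228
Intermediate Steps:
q(t, K) = 7 - (-3 + K)*(K + t) (q(t, K) = 7 - (t + K)*(K - 3) = 7 - (K + t)*(-3 + K) = 7 - (-3 + K)*(K + t))
u(v, S) = ½ (u(v, S) = -¼*(-2) = ½)
T(l) = 21/2 - 3*l² + 21*l/2 (T(l) = (1 + ½)*((7 - l² + 3*l + 3*l - l*l) + l) = 3*((7 - l² + 3*l + 3*l - l²) + l)/2 = 3*((7 - 2*l² + 6*l) + l)/2 = 3*(7 - 2*l² + 7*l)/2 = 21/2 - 3*l² + 21*l/2)
T(5)*(-19) = (21/2 - 3*5² + (21/2)*5)*(-19) = (21/2 - 3*25 + 105/2)*(-19) = (21/2 - 75 + 105/2)*(-19) = -12*(-19) = 228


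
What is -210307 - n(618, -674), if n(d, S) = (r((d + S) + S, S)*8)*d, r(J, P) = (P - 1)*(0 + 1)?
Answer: 3126893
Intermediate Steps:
r(J, P) = -1 + P (r(J, P) = (-1 + P)*1 = -1 + P)
n(d, S) = d*(-8 + 8*S) (n(d, S) = ((-1 + S)*8)*d = (-8 + 8*S)*d = d*(-8 + 8*S))
-210307 - n(618, -674) = -210307 - 8*618*(-1 - 674) = -210307 - 8*618*(-675) = -210307 - 1*(-3337200) = -210307 + 3337200 = 3126893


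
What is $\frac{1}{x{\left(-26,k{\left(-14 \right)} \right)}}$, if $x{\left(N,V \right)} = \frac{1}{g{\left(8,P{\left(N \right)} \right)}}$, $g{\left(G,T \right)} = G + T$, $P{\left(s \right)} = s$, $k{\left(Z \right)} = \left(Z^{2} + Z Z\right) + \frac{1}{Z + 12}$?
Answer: $-18$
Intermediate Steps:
$k{\left(Z \right)} = \frac{1}{12 + Z} + 2 Z^{2}$ ($k{\left(Z \right)} = \left(Z^{2} + Z^{2}\right) + \frac{1}{12 + Z} = 2 Z^{2} + \frac{1}{12 + Z} = \frac{1}{12 + Z} + 2 Z^{2}$)
$x{\left(N,V \right)} = \frac{1}{8 + N}$
$\frac{1}{x{\left(-26,k{\left(-14 \right)} \right)}} = \frac{1}{\frac{1}{8 - 26}} = \frac{1}{\frac{1}{-18}} = \frac{1}{- \frac{1}{18}} = -18$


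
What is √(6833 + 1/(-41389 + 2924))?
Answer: 4*√12895162815/5495 ≈ 82.662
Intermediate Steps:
√(6833 + 1/(-41389 + 2924)) = √(6833 + 1/(-38465)) = √(6833 - 1/38465) = √(262831344/38465) = 4*√12895162815/5495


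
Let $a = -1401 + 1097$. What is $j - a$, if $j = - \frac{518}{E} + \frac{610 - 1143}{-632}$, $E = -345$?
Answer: $\frac{66795421}{218040} \approx 306.34$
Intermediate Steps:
$a = -304$
$j = \frac{511261}{218040}$ ($j = - \frac{518}{-345} + \frac{610 - 1143}{-632} = \left(-518\right) \left(- \frac{1}{345}\right) + \left(610 - 1143\right) \left(- \frac{1}{632}\right) = \frac{518}{345} - - \frac{533}{632} = \frac{518}{345} + \frac{533}{632} = \frac{511261}{218040} \approx 2.3448$)
$j - a = \frac{511261}{218040} - -304 = \frac{511261}{218040} + 304 = \frac{66795421}{218040}$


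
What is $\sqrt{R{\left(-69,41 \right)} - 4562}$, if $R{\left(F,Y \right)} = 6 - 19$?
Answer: $5 i \sqrt{183} \approx 67.639 i$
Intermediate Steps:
$R{\left(F,Y \right)} = -13$ ($R{\left(F,Y \right)} = 6 - 19 = -13$)
$\sqrt{R{\left(-69,41 \right)} - 4562} = \sqrt{-13 - 4562} = \sqrt{-4575} = 5 i \sqrt{183}$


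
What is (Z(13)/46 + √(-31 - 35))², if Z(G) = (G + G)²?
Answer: 79330/529 + 676*I*√66/23 ≈ 149.96 + 238.78*I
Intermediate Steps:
Z(G) = 4*G² (Z(G) = (2*G)² = 4*G²)
(Z(13)/46 + √(-31 - 35))² = ((4*13²)/46 + √(-31 - 35))² = ((4*169)*(1/46) + √(-66))² = (676*(1/46) + I*√66)² = (338/23 + I*√66)²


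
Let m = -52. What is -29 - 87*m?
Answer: 4495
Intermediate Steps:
-29 - 87*m = -29 - 87*(-52) = -29 + 4524 = 4495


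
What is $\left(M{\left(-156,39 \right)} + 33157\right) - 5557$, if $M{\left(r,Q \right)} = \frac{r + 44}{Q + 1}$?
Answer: $\frac{137986}{5} \approx 27597.0$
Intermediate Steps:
$M{\left(r,Q \right)} = \frac{44 + r}{1 + Q}$
$\left(M{\left(-156,39 \right)} + 33157\right) - 5557 = \left(\frac{44 - 156}{1 + 39} + 33157\right) - 5557 = \left(\frac{1}{40} \left(-112\right) + 33157\right) - 5557 = \left(- \frac{14}{5} + 33157\right) - 5557 = \frac{165771}{5} - 5557 = \frac{137986}{5}$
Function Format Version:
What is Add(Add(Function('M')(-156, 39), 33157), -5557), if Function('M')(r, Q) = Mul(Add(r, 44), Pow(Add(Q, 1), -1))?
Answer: Rational(137986, 5) ≈ 27597.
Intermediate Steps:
Function('M')(r, Q) = Mul(Pow(Add(1, Q), -1), Add(44, r)) (Function('M')(r, Q) = Mul(Add(44, r), Pow(Add(1, Q), -1)) = Mul(Pow(Add(1, Q), -1), Add(44, r)))
Add(Add(Function('M')(-156, 39), 33157), -5557) = Add(Add(Mul(Pow(Add(1, 39), -1), Add(44, -156)), 33157), -5557) = Add(Add(Mul(Pow(40, -1), -112), 33157), -5557) = Add(Add(Mul(Rational(1, 40), -112), 33157), -5557) = Add(Add(Rational(-14, 5), 33157), -5557) = Add(Rational(165771, 5), -5557) = Rational(137986, 5)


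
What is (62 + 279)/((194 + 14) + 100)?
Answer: 31/28 ≈ 1.1071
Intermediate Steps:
(62 + 279)/((194 + 14) + 100) = 341/(208 + 100) = 341/308 = 341*(1/308) = 31/28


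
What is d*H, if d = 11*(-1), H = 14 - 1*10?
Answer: -44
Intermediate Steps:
H = 4 (H = 14 - 10 = 4)
d = -11
d*H = -11*4 = -44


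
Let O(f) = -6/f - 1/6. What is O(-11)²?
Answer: 625/4356 ≈ 0.14348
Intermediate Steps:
O(f) = -⅙ - 6/f (O(f) = -6/f - 1*⅙ = -6/f - ⅙ = -⅙ - 6/f)
O(-11)² = ((⅙)*(-36 - 1*(-11))/(-11))² = ((⅙)*(-1/11)*(-36 + 11))² = ((⅙)*(-1/11)*(-25))² = (25/66)² = 625/4356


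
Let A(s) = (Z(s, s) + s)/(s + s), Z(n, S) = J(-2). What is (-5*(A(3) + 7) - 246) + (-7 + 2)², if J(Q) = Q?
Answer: -1541/6 ≈ -256.83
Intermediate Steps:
Z(n, S) = -2
A(s) = (-2 + s)/(2*s) (A(s) = (-2 + s)/(s + s) = (-2 + s)/((2*s)) = (-2 + s)*(1/(2*s)) = (-2 + s)/(2*s))
(-5*(A(3) + 7) - 246) + (-7 + 2)² = (-5*((½)*(-2 + 3)/3 + 7) - 246) + (-7 + 2)² = (-5*((½)*(⅓)*1 + 7) - 246) + (-5)² = (-5*(⅙ + 7) - 246) + 25 = (-5*43/6 - 246) + 25 = (-215/6 - 246) + 25 = -1691/6 + 25 = -1541/6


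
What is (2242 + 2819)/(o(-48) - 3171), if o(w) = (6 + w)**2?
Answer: -241/67 ≈ -3.5970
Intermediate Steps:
(2242 + 2819)/(o(-48) - 3171) = (2242 + 2819)/((6 - 48)**2 - 3171) = 5061/((-42)**2 - 3171) = 5061/(1764 - 3171) = 5061/(-1407) = 5061*(-1/1407) = -241/67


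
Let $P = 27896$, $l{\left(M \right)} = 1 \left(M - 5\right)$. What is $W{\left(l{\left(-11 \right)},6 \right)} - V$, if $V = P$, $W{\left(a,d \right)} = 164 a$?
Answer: $-30520$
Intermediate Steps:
$l{\left(M \right)} = -5 + M$ ($l{\left(M \right)} = 1 \left(-5 + M\right) = -5 + M$)
$V = 27896$
$W{\left(l{\left(-11 \right)},6 \right)} - V = 164 \left(-5 - 11\right) - 27896 = 164 \left(-16\right) - 27896 = -2624 - 27896 = -30520$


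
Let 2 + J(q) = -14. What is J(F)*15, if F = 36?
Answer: -240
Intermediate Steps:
J(q) = -16 (J(q) = -2 - 14 = -16)
J(F)*15 = -16*15 = -240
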